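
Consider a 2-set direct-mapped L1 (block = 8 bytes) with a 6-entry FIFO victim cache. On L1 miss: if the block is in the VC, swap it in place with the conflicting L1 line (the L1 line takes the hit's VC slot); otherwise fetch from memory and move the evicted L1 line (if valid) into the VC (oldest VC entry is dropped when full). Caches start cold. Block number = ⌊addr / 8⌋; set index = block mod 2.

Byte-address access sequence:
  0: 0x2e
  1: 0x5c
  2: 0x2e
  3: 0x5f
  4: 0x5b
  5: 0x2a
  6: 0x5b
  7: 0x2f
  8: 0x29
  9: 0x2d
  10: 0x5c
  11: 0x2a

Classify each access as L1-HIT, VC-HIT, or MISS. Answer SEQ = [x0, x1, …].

SEQ = [MISS, MISS, VC-HIT, VC-HIT, L1-HIT, VC-HIT, VC-HIT, VC-HIT, L1-HIT, L1-HIT, VC-HIT, VC-HIT]

0: 0x2e (blk 5, set 1) → MISS  vc=[]
1: 0x5c (blk 11, set 1) → MISS  vc=[5]
2: 0x2e (blk 5, set 1) → VC-HIT  vc=[11]
3: 0x5f (blk 11, set 1) → VC-HIT  vc=[5]
4: 0x5b (blk 11, set 1) → L1-HIT  vc=[5]
5: 0x2a (blk 5, set 1) → VC-HIT  vc=[11]
6: 0x5b (blk 11, set 1) → VC-HIT  vc=[5]
7: 0x2f (blk 5, set 1) → VC-HIT  vc=[11]
8: 0x29 (blk 5, set 1) → L1-HIT  vc=[11]
9: 0x2d (blk 5, set 1) → L1-HIT  vc=[11]
10: 0x5c (blk 11, set 1) → VC-HIT  vc=[5]
11: 0x2a (blk 5, set 1) → VC-HIT  vc=[11]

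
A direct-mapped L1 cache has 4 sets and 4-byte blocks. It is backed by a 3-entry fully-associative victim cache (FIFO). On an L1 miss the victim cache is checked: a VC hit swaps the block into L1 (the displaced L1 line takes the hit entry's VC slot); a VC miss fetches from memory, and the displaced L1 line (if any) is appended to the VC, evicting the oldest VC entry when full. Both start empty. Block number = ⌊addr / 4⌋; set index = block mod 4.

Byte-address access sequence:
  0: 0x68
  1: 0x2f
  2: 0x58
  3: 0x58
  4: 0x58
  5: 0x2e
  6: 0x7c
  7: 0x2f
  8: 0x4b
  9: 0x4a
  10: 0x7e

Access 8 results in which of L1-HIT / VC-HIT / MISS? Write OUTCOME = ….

0: 0x68 (blk 26, set 2) → MISS  vc=[]
1: 0x2f (blk 11, set 3) → MISS  vc=[]
2: 0x58 (blk 22, set 2) → MISS  vc=[26]
3: 0x58 (blk 22, set 2) → L1-HIT  vc=[26]
4: 0x58 (blk 22, set 2) → L1-HIT  vc=[26]
5: 0x2e (blk 11, set 3) → L1-HIT  vc=[26]
6: 0x7c (blk 31, set 3) → MISS  vc=[26, 11]
7: 0x2f (blk 11, set 3) → VC-HIT  vc=[26, 31]
8: 0x4b (blk 18, set 2) → MISS  vc=[26, 31, 22]
9: 0x4a (blk 18, set 2) → L1-HIT  vc=[26, 31, 22]
10: 0x7e (blk 31, set 3) → VC-HIT  vc=[26, 11, 22]

OUTCOME = MISS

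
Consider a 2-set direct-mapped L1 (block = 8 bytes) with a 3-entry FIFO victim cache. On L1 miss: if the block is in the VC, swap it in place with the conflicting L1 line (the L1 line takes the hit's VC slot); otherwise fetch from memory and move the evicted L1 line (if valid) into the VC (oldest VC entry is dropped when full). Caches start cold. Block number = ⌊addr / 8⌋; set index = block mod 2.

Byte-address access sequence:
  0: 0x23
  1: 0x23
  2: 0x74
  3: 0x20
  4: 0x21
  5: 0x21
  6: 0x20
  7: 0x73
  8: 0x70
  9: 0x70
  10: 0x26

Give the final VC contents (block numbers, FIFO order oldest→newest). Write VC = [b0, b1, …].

  [0] addr=0x23 blk=4 s=0: MISS | VC []
  [1] addr=0x23 blk=4 s=0: L1-HIT | VC []
  [2] addr=0x74 blk=14 s=0: MISS | VC [4]
  [3] addr=0x20 blk=4 s=0: VC-HIT | VC [14]
  [4] addr=0x21 blk=4 s=0: L1-HIT | VC [14]
  [5] addr=0x21 blk=4 s=0: L1-HIT | VC [14]
  [6] addr=0x20 blk=4 s=0: L1-HIT | VC [14]
  [7] addr=0x73 blk=14 s=0: VC-HIT | VC [4]
  [8] addr=0x70 blk=14 s=0: L1-HIT | VC [4]
  [9] addr=0x70 blk=14 s=0: L1-HIT | VC [4]
  [10] addr=0x26 blk=4 s=0: VC-HIT | VC [14]

VC = [14]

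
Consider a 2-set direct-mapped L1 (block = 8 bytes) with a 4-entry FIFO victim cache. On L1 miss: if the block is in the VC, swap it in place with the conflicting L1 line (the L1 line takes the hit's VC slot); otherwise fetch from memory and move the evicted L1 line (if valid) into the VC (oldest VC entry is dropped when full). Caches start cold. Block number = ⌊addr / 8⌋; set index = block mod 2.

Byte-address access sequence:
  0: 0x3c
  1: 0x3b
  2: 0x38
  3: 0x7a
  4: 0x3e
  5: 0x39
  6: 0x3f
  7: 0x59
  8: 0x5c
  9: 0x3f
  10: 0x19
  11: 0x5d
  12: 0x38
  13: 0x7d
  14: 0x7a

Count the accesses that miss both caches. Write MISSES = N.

MISSES = 4

0: 0x3c (blk 7, set 1) → MISS  vc=[]
1: 0x3b (blk 7, set 1) → L1-HIT  vc=[]
2: 0x38 (blk 7, set 1) → L1-HIT  vc=[]
3: 0x7a (blk 15, set 1) → MISS  vc=[7]
4: 0x3e (blk 7, set 1) → VC-HIT  vc=[15]
5: 0x39 (blk 7, set 1) → L1-HIT  vc=[15]
6: 0x3f (blk 7, set 1) → L1-HIT  vc=[15]
7: 0x59 (blk 11, set 1) → MISS  vc=[15, 7]
8: 0x5c (blk 11, set 1) → L1-HIT  vc=[15, 7]
9: 0x3f (blk 7, set 1) → VC-HIT  vc=[15, 11]
10: 0x19 (blk 3, set 1) → MISS  vc=[15, 11, 7]
11: 0x5d (blk 11, set 1) → VC-HIT  vc=[15, 3, 7]
12: 0x38 (blk 7, set 1) → VC-HIT  vc=[15, 3, 11]
13: 0x7d (blk 15, set 1) → VC-HIT  vc=[7, 3, 11]
14: 0x7a (blk 15, set 1) → L1-HIT  vc=[7, 3, 11]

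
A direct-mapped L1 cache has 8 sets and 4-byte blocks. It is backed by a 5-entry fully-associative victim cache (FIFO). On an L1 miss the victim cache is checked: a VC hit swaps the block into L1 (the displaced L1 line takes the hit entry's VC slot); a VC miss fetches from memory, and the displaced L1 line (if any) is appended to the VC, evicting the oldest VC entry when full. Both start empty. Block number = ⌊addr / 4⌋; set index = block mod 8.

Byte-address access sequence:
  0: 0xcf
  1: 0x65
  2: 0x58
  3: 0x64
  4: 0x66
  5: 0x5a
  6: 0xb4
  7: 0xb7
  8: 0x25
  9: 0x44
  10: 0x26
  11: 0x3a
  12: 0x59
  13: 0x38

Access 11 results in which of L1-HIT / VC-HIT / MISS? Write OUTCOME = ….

OUTCOME = MISS

  [0] addr=0xcf blk=51 s=3: MISS | VC []
  [1] addr=0x65 blk=25 s=1: MISS | VC []
  [2] addr=0x58 blk=22 s=6: MISS | VC []
  [3] addr=0x64 blk=25 s=1: L1-HIT | VC []
  [4] addr=0x66 blk=25 s=1: L1-HIT | VC []
  [5] addr=0x5a blk=22 s=6: L1-HIT | VC []
  [6] addr=0xb4 blk=45 s=5: MISS | VC []
  [7] addr=0xb7 blk=45 s=5: L1-HIT | VC []
  [8] addr=0x25 blk=9 s=1: MISS | VC [25]
  [9] addr=0x44 blk=17 s=1: MISS | VC [25, 9]
  [10] addr=0x26 blk=9 s=1: VC-HIT | VC [25, 17]
  [11] addr=0x3a blk=14 s=6: MISS | VC [25, 17, 22]
  [12] addr=0x59 blk=22 s=6: VC-HIT | VC [25, 17, 14]
  [13] addr=0x38 blk=14 s=6: VC-HIT | VC [25, 17, 22]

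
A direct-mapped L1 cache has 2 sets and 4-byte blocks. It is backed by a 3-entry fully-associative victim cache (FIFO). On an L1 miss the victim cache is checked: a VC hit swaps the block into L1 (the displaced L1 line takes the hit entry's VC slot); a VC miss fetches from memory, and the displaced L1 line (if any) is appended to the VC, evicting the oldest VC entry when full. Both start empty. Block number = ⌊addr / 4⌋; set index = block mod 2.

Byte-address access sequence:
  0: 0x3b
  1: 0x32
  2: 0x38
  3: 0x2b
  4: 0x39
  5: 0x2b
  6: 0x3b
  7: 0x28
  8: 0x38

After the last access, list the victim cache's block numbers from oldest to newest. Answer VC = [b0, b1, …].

VC = [12, 10]

  [0] addr=0x3b blk=14 s=0: MISS | VC []
  [1] addr=0x32 blk=12 s=0: MISS | VC [14]
  [2] addr=0x38 blk=14 s=0: VC-HIT | VC [12]
  [3] addr=0x2b blk=10 s=0: MISS | VC [12, 14]
  [4] addr=0x39 blk=14 s=0: VC-HIT | VC [12, 10]
  [5] addr=0x2b blk=10 s=0: VC-HIT | VC [12, 14]
  [6] addr=0x3b blk=14 s=0: VC-HIT | VC [12, 10]
  [7] addr=0x28 blk=10 s=0: VC-HIT | VC [12, 14]
  [8] addr=0x38 blk=14 s=0: VC-HIT | VC [12, 10]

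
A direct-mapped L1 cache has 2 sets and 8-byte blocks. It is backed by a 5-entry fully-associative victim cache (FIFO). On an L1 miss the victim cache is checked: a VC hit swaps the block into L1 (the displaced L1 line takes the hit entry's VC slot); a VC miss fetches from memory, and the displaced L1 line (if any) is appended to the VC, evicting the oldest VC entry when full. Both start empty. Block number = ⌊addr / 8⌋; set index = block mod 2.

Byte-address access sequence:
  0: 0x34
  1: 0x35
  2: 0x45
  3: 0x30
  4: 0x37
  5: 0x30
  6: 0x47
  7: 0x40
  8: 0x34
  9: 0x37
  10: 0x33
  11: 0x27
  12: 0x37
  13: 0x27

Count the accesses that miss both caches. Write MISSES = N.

#0 0x34→b6/s0 MISS; vc=[]
#1 0x35→b6/s0 L1-HIT; vc=[]
#2 0x45→b8/s0 MISS; vc=[6]
#3 0x30→b6/s0 VC-HIT; vc=[8]
#4 0x37→b6/s0 L1-HIT; vc=[8]
#5 0x30→b6/s0 L1-HIT; vc=[8]
#6 0x47→b8/s0 VC-HIT; vc=[6]
#7 0x40→b8/s0 L1-HIT; vc=[6]
#8 0x34→b6/s0 VC-HIT; vc=[8]
#9 0x37→b6/s0 L1-HIT; vc=[8]
#10 0x33→b6/s0 L1-HIT; vc=[8]
#11 0x27→b4/s0 MISS; vc=[8,6]
#12 0x37→b6/s0 VC-HIT; vc=[8,4]
#13 0x27→b4/s0 VC-HIT; vc=[8,6]

MISSES = 3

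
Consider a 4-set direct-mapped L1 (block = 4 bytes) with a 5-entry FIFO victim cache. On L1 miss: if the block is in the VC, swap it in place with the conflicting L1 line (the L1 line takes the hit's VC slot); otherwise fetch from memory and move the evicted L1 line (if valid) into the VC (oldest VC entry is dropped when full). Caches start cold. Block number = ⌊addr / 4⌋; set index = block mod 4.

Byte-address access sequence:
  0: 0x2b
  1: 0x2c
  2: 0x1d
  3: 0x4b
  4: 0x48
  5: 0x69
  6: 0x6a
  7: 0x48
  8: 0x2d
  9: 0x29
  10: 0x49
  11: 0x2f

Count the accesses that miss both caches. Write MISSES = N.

MISSES = 5

#0 0x2b→b10/s2 MISS; vc=[]
#1 0x2c→b11/s3 MISS; vc=[]
#2 0x1d→b7/s3 MISS; vc=[11]
#3 0x4b→b18/s2 MISS; vc=[11,10]
#4 0x48→b18/s2 L1-HIT; vc=[11,10]
#5 0x69→b26/s2 MISS; vc=[11,10,18]
#6 0x6a→b26/s2 L1-HIT; vc=[11,10,18]
#7 0x48→b18/s2 VC-HIT; vc=[11,10,26]
#8 0x2d→b11/s3 VC-HIT; vc=[7,10,26]
#9 0x29→b10/s2 VC-HIT; vc=[7,18,26]
#10 0x49→b18/s2 VC-HIT; vc=[7,10,26]
#11 0x2f→b11/s3 L1-HIT; vc=[7,10,26]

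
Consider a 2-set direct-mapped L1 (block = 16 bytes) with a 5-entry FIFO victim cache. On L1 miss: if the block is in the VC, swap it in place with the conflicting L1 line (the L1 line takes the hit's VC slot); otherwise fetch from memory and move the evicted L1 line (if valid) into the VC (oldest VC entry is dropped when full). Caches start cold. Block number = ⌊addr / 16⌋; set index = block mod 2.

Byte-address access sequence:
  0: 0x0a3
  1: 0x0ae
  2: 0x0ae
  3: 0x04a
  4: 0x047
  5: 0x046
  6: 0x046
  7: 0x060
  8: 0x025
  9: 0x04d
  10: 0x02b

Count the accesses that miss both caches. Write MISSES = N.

MISSES = 4

0: 0xa3 (blk 10, set 0) → MISS  vc=[]
1: 0xae (blk 10, set 0) → L1-HIT  vc=[]
2: 0xae (blk 10, set 0) → L1-HIT  vc=[]
3: 0x4a (blk 4, set 0) → MISS  vc=[10]
4: 0x47 (blk 4, set 0) → L1-HIT  vc=[10]
5: 0x46 (blk 4, set 0) → L1-HIT  vc=[10]
6: 0x46 (blk 4, set 0) → L1-HIT  vc=[10]
7: 0x60 (blk 6, set 0) → MISS  vc=[10, 4]
8: 0x25 (blk 2, set 0) → MISS  vc=[10, 4, 6]
9: 0x4d (blk 4, set 0) → VC-HIT  vc=[10, 2, 6]
10: 0x2b (blk 2, set 0) → VC-HIT  vc=[10, 4, 6]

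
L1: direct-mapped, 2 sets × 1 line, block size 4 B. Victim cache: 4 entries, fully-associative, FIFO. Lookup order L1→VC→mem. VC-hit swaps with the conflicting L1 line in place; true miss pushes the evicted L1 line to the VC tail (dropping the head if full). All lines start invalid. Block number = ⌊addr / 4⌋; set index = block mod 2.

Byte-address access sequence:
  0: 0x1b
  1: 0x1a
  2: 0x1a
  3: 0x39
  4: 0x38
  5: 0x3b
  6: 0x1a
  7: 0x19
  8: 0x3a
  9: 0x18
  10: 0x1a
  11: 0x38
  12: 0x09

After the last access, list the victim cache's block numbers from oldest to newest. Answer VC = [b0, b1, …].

0: 0x1b (blk 6, set 0) → MISS  vc=[]
1: 0x1a (blk 6, set 0) → L1-HIT  vc=[]
2: 0x1a (blk 6, set 0) → L1-HIT  vc=[]
3: 0x39 (blk 14, set 0) → MISS  vc=[6]
4: 0x38 (blk 14, set 0) → L1-HIT  vc=[6]
5: 0x3b (blk 14, set 0) → L1-HIT  vc=[6]
6: 0x1a (blk 6, set 0) → VC-HIT  vc=[14]
7: 0x19 (blk 6, set 0) → L1-HIT  vc=[14]
8: 0x3a (blk 14, set 0) → VC-HIT  vc=[6]
9: 0x18 (blk 6, set 0) → VC-HIT  vc=[14]
10: 0x1a (blk 6, set 0) → L1-HIT  vc=[14]
11: 0x38 (blk 14, set 0) → VC-HIT  vc=[6]
12: 0x9 (blk 2, set 0) → MISS  vc=[6, 14]

VC = [6, 14]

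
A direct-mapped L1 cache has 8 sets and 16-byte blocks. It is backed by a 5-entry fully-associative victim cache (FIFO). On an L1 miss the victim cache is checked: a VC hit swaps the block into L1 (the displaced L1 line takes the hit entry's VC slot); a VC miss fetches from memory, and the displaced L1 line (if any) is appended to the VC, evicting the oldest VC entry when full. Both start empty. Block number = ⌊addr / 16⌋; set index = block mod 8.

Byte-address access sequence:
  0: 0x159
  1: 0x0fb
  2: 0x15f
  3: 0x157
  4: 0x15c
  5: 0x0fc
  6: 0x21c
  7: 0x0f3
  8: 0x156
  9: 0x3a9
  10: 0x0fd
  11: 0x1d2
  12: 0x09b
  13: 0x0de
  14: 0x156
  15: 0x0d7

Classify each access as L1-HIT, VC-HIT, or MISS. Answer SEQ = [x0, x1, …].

0: 0x159 (blk 21, set 5) → MISS  vc=[]
1: 0xfb (blk 15, set 7) → MISS  vc=[]
2: 0x15f (blk 21, set 5) → L1-HIT  vc=[]
3: 0x157 (blk 21, set 5) → L1-HIT  vc=[]
4: 0x15c (blk 21, set 5) → L1-HIT  vc=[]
5: 0xfc (blk 15, set 7) → L1-HIT  vc=[]
6: 0x21c (blk 33, set 1) → MISS  vc=[]
7: 0xf3 (blk 15, set 7) → L1-HIT  vc=[]
8: 0x156 (blk 21, set 5) → L1-HIT  vc=[]
9: 0x3a9 (blk 58, set 2) → MISS  vc=[]
10: 0xfd (blk 15, set 7) → L1-HIT  vc=[]
11: 0x1d2 (blk 29, set 5) → MISS  vc=[21]
12: 0x9b (blk 9, set 1) → MISS  vc=[21, 33]
13: 0xde (blk 13, set 5) → MISS  vc=[21, 33, 29]
14: 0x156 (blk 21, set 5) → VC-HIT  vc=[13, 33, 29]
15: 0xd7 (blk 13, set 5) → VC-HIT  vc=[21, 33, 29]

SEQ = [MISS, MISS, L1-HIT, L1-HIT, L1-HIT, L1-HIT, MISS, L1-HIT, L1-HIT, MISS, L1-HIT, MISS, MISS, MISS, VC-HIT, VC-HIT]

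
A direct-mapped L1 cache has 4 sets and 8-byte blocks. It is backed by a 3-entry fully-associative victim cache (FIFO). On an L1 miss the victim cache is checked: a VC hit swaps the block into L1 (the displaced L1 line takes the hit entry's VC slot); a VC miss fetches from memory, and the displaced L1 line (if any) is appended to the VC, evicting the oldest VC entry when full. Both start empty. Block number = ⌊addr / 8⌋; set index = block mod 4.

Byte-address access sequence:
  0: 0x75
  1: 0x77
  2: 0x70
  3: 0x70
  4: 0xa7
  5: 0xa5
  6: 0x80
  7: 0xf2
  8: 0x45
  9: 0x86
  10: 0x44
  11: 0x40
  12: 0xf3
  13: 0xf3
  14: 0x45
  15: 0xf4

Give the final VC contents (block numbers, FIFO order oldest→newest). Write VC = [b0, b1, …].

VC = [20, 14, 16]

  [0] addr=0x75 blk=14 s=2: MISS | VC []
  [1] addr=0x77 blk=14 s=2: L1-HIT | VC []
  [2] addr=0x70 blk=14 s=2: L1-HIT | VC []
  [3] addr=0x70 blk=14 s=2: L1-HIT | VC []
  [4] addr=0xa7 blk=20 s=0: MISS | VC []
  [5] addr=0xa5 blk=20 s=0: L1-HIT | VC []
  [6] addr=0x80 blk=16 s=0: MISS | VC [20]
  [7] addr=0xf2 blk=30 s=2: MISS | VC [20, 14]
  [8] addr=0x45 blk=8 s=0: MISS | VC [20, 14, 16]
  [9] addr=0x86 blk=16 s=0: VC-HIT | VC [20, 14, 8]
  [10] addr=0x44 blk=8 s=0: VC-HIT | VC [20, 14, 16]
  [11] addr=0x40 blk=8 s=0: L1-HIT | VC [20, 14, 16]
  [12] addr=0xf3 blk=30 s=2: L1-HIT | VC [20, 14, 16]
  [13] addr=0xf3 blk=30 s=2: L1-HIT | VC [20, 14, 16]
  [14] addr=0x45 blk=8 s=0: L1-HIT | VC [20, 14, 16]
  [15] addr=0xf4 blk=30 s=2: L1-HIT | VC [20, 14, 16]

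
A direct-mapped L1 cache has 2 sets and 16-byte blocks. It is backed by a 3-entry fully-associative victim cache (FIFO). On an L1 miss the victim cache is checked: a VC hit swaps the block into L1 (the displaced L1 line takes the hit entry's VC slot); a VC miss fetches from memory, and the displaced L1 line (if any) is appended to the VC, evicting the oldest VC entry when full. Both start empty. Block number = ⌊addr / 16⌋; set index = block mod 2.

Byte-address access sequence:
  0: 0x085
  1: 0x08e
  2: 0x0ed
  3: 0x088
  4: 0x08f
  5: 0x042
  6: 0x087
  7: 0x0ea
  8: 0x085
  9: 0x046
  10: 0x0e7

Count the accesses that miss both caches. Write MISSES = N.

0: 0x85 (blk 8, set 0) → MISS  vc=[]
1: 0x8e (blk 8, set 0) → L1-HIT  vc=[]
2: 0xed (blk 14, set 0) → MISS  vc=[8]
3: 0x88 (blk 8, set 0) → VC-HIT  vc=[14]
4: 0x8f (blk 8, set 0) → L1-HIT  vc=[14]
5: 0x42 (blk 4, set 0) → MISS  vc=[14, 8]
6: 0x87 (blk 8, set 0) → VC-HIT  vc=[14, 4]
7: 0xea (blk 14, set 0) → VC-HIT  vc=[8, 4]
8: 0x85 (blk 8, set 0) → VC-HIT  vc=[14, 4]
9: 0x46 (blk 4, set 0) → VC-HIT  vc=[14, 8]
10: 0xe7 (blk 14, set 0) → VC-HIT  vc=[4, 8]

MISSES = 3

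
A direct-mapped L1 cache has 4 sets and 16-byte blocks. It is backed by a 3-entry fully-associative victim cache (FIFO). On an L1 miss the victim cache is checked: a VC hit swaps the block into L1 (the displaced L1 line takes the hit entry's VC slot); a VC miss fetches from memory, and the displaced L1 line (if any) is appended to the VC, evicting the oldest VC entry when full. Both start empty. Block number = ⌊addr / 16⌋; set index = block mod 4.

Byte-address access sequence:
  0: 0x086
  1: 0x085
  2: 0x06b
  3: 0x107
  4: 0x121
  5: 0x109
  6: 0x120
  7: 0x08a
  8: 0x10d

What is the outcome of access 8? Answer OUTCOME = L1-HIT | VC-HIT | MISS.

0: 0x86 (blk 8, set 0) → MISS  vc=[]
1: 0x85 (blk 8, set 0) → L1-HIT  vc=[]
2: 0x6b (blk 6, set 2) → MISS  vc=[]
3: 0x107 (blk 16, set 0) → MISS  vc=[8]
4: 0x121 (blk 18, set 2) → MISS  vc=[8, 6]
5: 0x109 (blk 16, set 0) → L1-HIT  vc=[8, 6]
6: 0x120 (blk 18, set 2) → L1-HIT  vc=[8, 6]
7: 0x8a (blk 8, set 0) → VC-HIT  vc=[16, 6]
8: 0x10d (blk 16, set 0) → VC-HIT  vc=[8, 6]

OUTCOME = VC-HIT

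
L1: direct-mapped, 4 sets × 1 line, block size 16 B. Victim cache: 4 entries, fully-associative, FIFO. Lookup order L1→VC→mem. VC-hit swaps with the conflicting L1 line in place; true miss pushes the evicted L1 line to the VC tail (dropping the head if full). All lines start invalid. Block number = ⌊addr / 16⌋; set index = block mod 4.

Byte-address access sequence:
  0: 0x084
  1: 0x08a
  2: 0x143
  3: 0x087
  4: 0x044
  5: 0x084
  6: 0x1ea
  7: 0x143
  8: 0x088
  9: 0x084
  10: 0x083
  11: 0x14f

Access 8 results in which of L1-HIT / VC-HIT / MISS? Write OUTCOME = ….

  [0] addr=0x84 blk=8 s=0: MISS | VC []
  [1] addr=0x8a blk=8 s=0: L1-HIT | VC []
  [2] addr=0x143 blk=20 s=0: MISS | VC [8]
  [3] addr=0x87 blk=8 s=0: VC-HIT | VC [20]
  [4] addr=0x44 blk=4 s=0: MISS | VC [20, 8]
  [5] addr=0x84 blk=8 s=0: VC-HIT | VC [20, 4]
  [6] addr=0x1ea blk=30 s=2: MISS | VC [20, 4]
  [7] addr=0x143 blk=20 s=0: VC-HIT | VC [8, 4]
  [8] addr=0x88 blk=8 s=0: VC-HIT | VC [20, 4]
  [9] addr=0x84 blk=8 s=0: L1-HIT | VC [20, 4]
  [10] addr=0x83 blk=8 s=0: L1-HIT | VC [20, 4]
  [11] addr=0x14f blk=20 s=0: VC-HIT | VC [8, 4]

OUTCOME = VC-HIT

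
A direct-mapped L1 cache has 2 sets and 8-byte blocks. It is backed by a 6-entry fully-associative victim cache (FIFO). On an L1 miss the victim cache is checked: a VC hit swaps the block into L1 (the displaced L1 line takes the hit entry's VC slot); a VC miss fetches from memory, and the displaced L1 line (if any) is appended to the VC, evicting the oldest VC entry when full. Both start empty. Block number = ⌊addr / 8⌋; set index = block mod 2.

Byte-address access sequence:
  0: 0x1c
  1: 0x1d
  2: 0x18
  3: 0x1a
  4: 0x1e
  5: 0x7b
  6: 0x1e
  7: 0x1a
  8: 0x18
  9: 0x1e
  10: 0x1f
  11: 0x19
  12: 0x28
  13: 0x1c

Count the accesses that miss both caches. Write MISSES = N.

MISSES = 3

  [0] addr=0x1c blk=3 s=1: MISS | VC []
  [1] addr=0x1d blk=3 s=1: L1-HIT | VC []
  [2] addr=0x18 blk=3 s=1: L1-HIT | VC []
  [3] addr=0x1a blk=3 s=1: L1-HIT | VC []
  [4] addr=0x1e blk=3 s=1: L1-HIT | VC []
  [5] addr=0x7b blk=15 s=1: MISS | VC [3]
  [6] addr=0x1e blk=3 s=1: VC-HIT | VC [15]
  [7] addr=0x1a blk=3 s=1: L1-HIT | VC [15]
  [8] addr=0x18 blk=3 s=1: L1-HIT | VC [15]
  [9] addr=0x1e blk=3 s=1: L1-HIT | VC [15]
  [10] addr=0x1f blk=3 s=1: L1-HIT | VC [15]
  [11] addr=0x19 blk=3 s=1: L1-HIT | VC [15]
  [12] addr=0x28 blk=5 s=1: MISS | VC [15, 3]
  [13] addr=0x1c blk=3 s=1: VC-HIT | VC [15, 5]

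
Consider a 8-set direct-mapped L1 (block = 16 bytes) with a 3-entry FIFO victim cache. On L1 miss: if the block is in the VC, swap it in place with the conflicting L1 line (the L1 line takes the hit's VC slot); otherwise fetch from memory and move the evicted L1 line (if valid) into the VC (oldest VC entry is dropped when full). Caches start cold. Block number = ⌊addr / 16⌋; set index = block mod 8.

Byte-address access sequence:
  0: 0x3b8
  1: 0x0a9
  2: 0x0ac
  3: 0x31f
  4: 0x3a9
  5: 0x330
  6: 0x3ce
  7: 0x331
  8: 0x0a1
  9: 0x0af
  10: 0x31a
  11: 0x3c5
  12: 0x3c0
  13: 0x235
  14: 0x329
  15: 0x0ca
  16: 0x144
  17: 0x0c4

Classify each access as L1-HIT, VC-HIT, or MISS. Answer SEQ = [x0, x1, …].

  [0] addr=0x3b8 blk=59 s=3: MISS | VC []
  [1] addr=0xa9 blk=10 s=2: MISS | VC []
  [2] addr=0xac blk=10 s=2: L1-HIT | VC []
  [3] addr=0x31f blk=49 s=1: MISS | VC []
  [4] addr=0x3a9 blk=58 s=2: MISS | VC [10]
  [5] addr=0x330 blk=51 s=3: MISS | VC [10, 59]
  [6] addr=0x3ce blk=60 s=4: MISS | VC [10, 59]
  [7] addr=0x331 blk=51 s=3: L1-HIT | VC [10, 59]
  [8] addr=0xa1 blk=10 s=2: VC-HIT | VC [58, 59]
  [9] addr=0xaf blk=10 s=2: L1-HIT | VC [58, 59]
  [10] addr=0x31a blk=49 s=1: L1-HIT | VC [58, 59]
  [11] addr=0x3c5 blk=60 s=4: L1-HIT | VC [58, 59]
  [12] addr=0x3c0 blk=60 s=4: L1-HIT | VC [58, 59]
  [13] addr=0x235 blk=35 s=3: MISS | VC [58, 59, 51]
  [14] addr=0x329 blk=50 s=2: MISS | VC [59, 51, 10]
  [15] addr=0xca blk=12 s=4: MISS | VC [51, 10, 60]
  [16] addr=0x144 blk=20 s=4: MISS | VC [10, 60, 12]
  [17] addr=0xc4 blk=12 s=4: VC-HIT | VC [10, 60, 20]

SEQ = [MISS, MISS, L1-HIT, MISS, MISS, MISS, MISS, L1-HIT, VC-HIT, L1-HIT, L1-HIT, L1-HIT, L1-HIT, MISS, MISS, MISS, MISS, VC-HIT]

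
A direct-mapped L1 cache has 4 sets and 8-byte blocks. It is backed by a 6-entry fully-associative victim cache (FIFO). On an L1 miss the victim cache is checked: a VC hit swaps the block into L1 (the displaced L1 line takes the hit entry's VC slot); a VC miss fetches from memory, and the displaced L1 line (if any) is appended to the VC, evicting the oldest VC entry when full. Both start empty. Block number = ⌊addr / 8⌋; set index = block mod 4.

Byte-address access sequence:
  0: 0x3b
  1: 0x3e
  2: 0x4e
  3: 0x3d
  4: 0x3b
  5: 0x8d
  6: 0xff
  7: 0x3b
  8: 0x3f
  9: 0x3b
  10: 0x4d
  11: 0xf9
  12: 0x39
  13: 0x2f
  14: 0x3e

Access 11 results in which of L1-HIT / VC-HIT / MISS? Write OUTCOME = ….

OUTCOME = VC-HIT

#0 0x3b→b7/s3 MISS; vc=[]
#1 0x3e→b7/s3 L1-HIT; vc=[]
#2 0x4e→b9/s1 MISS; vc=[]
#3 0x3d→b7/s3 L1-HIT; vc=[]
#4 0x3b→b7/s3 L1-HIT; vc=[]
#5 0x8d→b17/s1 MISS; vc=[9]
#6 0xff→b31/s3 MISS; vc=[9,7]
#7 0x3b→b7/s3 VC-HIT; vc=[9,31]
#8 0x3f→b7/s3 L1-HIT; vc=[9,31]
#9 0x3b→b7/s3 L1-HIT; vc=[9,31]
#10 0x4d→b9/s1 VC-HIT; vc=[17,31]
#11 0xf9→b31/s3 VC-HIT; vc=[17,7]
#12 0x39→b7/s3 VC-HIT; vc=[17,31]
#13 0x2f→b5/s1 MISS; vc=[17,31,9]
#14 0x3e→b7/s3 L1-HIT; vc=[17,31,9]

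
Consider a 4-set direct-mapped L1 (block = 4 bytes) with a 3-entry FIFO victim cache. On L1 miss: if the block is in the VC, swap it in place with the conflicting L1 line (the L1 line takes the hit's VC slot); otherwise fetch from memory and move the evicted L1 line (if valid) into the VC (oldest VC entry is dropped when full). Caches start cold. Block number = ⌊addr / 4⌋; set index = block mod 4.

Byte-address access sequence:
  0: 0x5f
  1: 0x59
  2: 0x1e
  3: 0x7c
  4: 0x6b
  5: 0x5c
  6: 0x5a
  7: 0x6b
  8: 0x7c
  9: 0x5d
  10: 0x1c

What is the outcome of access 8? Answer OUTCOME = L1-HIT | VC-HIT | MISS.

OUTCOME = VC-HIT

0: 0x5f (blk 23, set 3) → MISS  vc=[]
1: 0x59 (blk 22, set 2) → MISS  vc=[]
2: 0x1e (blk 7, set 3) → MISS  vc=[23]
3: 0x7c (blk 31, set 3) → MISS  vc=[23, 7]
4: 0x6b (blk 26, set 2) → MISS  vc=[23, 7, 22]
5: 0x5c (blk 23, set 3) → VC-HIT  vc=[31, 7, 22]
6: 0x5a (blk 22, set 2) → VC-HIT  vc=[31, 7, 26]
7: 0x6b (blk 26, set 2) → VC-HIT  vc=[31, 7, 22]
8: 0x7c (blk 31, set 3) → VC-HIT  vc=[23, 7, 22]
9: 0x5d (blk 23, set 3) → VC-HIT  vc=[31, 7, 22]
10: 0x1c (blk 7, set 3) → VC-HIT  vc=[31, 23, 22]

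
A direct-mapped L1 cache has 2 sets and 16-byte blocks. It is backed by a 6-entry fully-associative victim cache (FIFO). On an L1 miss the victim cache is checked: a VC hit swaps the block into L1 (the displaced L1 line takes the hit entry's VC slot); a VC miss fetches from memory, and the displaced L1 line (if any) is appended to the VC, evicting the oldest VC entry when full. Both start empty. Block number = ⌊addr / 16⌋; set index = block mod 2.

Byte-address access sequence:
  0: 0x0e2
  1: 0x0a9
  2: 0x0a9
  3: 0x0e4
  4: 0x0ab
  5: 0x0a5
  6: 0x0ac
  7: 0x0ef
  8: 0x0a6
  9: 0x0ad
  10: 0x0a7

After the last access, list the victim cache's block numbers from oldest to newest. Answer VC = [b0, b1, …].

#0 0xe2→b14/s0 MISS; vc=[]
#1 0xa9→b10/s0 MISS; vc=[14]
#2 0xa9→b10/s0 L1-HIT; vc=[14]
#3 0xe4→b14/s0 VC-HIT; vc=[10]
#4 0xab→b10/s0 VC-HIT; vc=[14]
#5 0xa5→b10/s0 L1-HIT; vc=[14]
#6 0xac→b10/s0 L1-HIT; vc=[14]
#7 0xef→b14/s0 VC-HIT; vc=[10]
#8 0xa6→b10/s0 VC-HIT; vc=[14]
#9 0xad→b10/s0 L1-HIT; vc=[14]
#10 0xa7→b10/s0 L1-HIT; vc=[14]

VC = [14]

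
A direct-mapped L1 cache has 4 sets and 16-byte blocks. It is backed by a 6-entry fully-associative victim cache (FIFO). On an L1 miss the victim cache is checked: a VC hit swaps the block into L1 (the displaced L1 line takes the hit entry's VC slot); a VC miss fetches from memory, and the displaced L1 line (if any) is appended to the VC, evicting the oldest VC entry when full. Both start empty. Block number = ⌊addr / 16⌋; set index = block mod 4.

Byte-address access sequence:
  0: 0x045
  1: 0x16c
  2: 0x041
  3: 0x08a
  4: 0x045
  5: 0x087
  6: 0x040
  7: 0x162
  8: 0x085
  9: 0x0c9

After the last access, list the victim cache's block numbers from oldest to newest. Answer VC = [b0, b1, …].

VC = [4, 8]

#0 0x45→b4/s0 MISS; vc=[]
#1 0x16c→b22/s2 MISS; vc=[]
#2 0x41→b4/s0 L1-HIT; vc=[]
#3 0x8a→b8/s0 MISS; vc=[4]
#4 0x45→b4/s0 VC-HIT; vc=[8]
#5 0x87→b8/s0 VC-HIT; vc=[4]
#6 0x40→b4/s0 VC-HIT; vc=[8]
#7 0x162→b22/s2 L1-HIT; vc=[8]
#8 0x85→b8/s0 VC-HIT; vc=[4]
#9 0xc9→b12/s0 MISS; vc=[4,8]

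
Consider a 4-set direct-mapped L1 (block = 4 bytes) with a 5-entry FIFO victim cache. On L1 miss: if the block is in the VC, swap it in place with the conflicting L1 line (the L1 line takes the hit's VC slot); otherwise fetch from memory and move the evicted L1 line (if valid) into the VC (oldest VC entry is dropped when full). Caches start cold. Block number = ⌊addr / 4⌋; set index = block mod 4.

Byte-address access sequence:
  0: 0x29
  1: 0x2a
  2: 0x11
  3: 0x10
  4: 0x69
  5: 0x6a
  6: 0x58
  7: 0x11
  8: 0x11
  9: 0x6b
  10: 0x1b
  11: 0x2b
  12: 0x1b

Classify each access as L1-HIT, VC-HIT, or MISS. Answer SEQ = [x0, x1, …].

#0 0x29→b10/s2 MISS; vc=[]
#1 0x2a→b10/s2 L1-HIT; vc=[]
#2 0x11→b4/s0 MISS; vc=[]
#3 0x10→b4/s0 L1-HIT; vc=[]
#4 0x69→b26/s2 MISS; vc=[10]
#5 0x6a→b26/s2 L1-HIT; vc=[10]
#6 0x58→b22/s2 MISS; vc=[10,26]
#7 0x11→b4/s0 L1-HIT; vc=[10,26]
#8 0x11→b4/s0 L1-HIT; vc=[10,26]
#9 0x6b→b26/s2 VC-HIT; vc=[10,22]
#10 0x1b→b6/s2 MISS; vc=[10,22,26]
#11 0x2b→b10/s2 VC-HIT; vc=[6,22,26]
#12 0x1b→b6/s2 VC-HIT; vc=[10,22,26]

SEQ = [MISS, L1-HIT, MISS, L1-HIT, MISS, L1-HIT, MISS, L1-HIT, L1-HIT, VC-HIT, MISS, VC-HIT, VC-HIT]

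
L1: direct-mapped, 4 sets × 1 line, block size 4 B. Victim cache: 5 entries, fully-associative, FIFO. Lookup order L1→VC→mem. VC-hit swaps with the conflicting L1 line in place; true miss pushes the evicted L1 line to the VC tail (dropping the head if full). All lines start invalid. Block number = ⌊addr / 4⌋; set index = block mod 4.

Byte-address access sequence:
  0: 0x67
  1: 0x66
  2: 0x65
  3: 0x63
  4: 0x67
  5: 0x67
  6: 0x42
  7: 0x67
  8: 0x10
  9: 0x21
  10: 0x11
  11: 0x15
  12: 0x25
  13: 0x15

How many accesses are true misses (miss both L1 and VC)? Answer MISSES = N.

#0 0x67→b25/s1 MISS; vc=[]
#1 0x66→b25/s1 L1-HIT; vc=[]
#2 0x65→b25/s1 L1-HIT; vc=[]
#3 0x63→b24/s0 MISS; vc=[]
#4 0x67→b25/s1 L1-HIT; vc=[]
#5 0x67→b25/s1 L1-HIT; vc=[]
#6 0x42→b16/s0 MISS; vc=[24]
#7 0x67→b25/s1 L1-HIT; vc=[24]
#8 0x10→b4/s0 MISS; vc=[24,16]
#9 0x21→b8/s0 MISS; vc=[24,16,4]
#10 0x11→b4/s0 VC-HIT; vc=[24,16,8]
#11 0x15→b5/s1 MISS; vc=[24,16,8,25]
#12 0x25→b9/s1 MISS; vc=[24,16,8,25,5]
#13 0x15→b5/s1 VC-HIT; vc=[24,16,8,25,9]

MISSES = 7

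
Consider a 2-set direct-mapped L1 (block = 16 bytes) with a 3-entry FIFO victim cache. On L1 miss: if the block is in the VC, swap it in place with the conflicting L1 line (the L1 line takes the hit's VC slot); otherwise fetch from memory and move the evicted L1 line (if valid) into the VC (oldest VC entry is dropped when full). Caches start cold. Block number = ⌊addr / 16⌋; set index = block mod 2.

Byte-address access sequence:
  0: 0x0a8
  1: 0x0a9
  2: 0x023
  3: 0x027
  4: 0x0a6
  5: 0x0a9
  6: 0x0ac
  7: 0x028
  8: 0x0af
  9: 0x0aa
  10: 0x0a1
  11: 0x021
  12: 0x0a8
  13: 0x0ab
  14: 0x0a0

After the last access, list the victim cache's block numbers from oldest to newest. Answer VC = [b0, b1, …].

VC = [2]

#0 0xa8→b10/s0 MISS; vc=[]
#1 0xa9→b10/s0 L1-HIT; vc=[]
#2 0x23→b2/s0 MISS; vc=[10]
#3 0x27→b2/s0 L1-HIT; vc=[10]
#4 0xa6→b10/s0 VC-HIT; vc=[2]
#5 0xa9→b10/s0 L1-HIT; vc=[2]
#6 0xac→b10/s0 L1-HIT; vc=[2]
#7 0x28→b2/s0 VC-HIT; vc=[10]
#8 0xaf→b10/s0 VC-HIT; vc=[2]
#9 0xaa→b10/s0 L1-HIT; vc=[2]
#10 0xa1→b10/s0 L1-HIT; vc=[2]
#11 0x21→b2/s0 VC-HIT; vc=[10]
#12 0xa8→b10/s0 VC-HIT; vc=[2]
#13 0xab→b10/s0 L1-HIT; vc=[2]
#14 0xa0→b10/s0 L1-HIT; vc=[2]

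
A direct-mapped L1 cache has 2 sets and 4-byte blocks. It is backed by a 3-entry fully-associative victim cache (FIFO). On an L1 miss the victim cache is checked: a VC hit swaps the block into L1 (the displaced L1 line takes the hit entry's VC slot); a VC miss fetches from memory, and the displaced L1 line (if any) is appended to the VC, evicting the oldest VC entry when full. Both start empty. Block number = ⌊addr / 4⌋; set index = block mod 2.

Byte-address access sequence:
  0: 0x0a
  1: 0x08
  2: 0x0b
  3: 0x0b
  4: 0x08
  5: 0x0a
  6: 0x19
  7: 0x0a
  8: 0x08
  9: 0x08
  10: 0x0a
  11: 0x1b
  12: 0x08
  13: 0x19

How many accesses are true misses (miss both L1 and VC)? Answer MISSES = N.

MISSES = 2

  [0] addr=0xa blk=2 s=0: MISS | VC []
  [1] addr=0x8 blk=2 s=0: L1-HIT | VC []
  [2] addr=0xb blk=2 s=0: L1-HIT | VC []
  [3] addr=0xb blk=2 s=0: L1-HIT | VC []
  [4] addr=0x8 blk=2 s=0: L1-HIT | VC []
  [5] addr=0xa blk=2 s=0: L1-HIT | VC []
  [6] addr=0x19 blk=6 s=0: MISS | VC [2]
  [7] addr=0xa blk=2 s=0: VC-HIT | VC [6]
  [8] addr=0x8 blk=2 s=0: L1-HIT | VC [6]
  [9] addr=0x8 blk=2 s=0: L1-HIT | VC [6]
  [10] addr=0xa blk=2 s=0: L1-HIT | VC [6]
  [11] addr=0x1b blk=6 s=0: VC-HIT | VC [2]
  [12] addr=0x8 blk=2 s=0: VC-HIT | VC [6]
  [13] addr=0x19 blk=6 s=0: VC-HIT | VC [2]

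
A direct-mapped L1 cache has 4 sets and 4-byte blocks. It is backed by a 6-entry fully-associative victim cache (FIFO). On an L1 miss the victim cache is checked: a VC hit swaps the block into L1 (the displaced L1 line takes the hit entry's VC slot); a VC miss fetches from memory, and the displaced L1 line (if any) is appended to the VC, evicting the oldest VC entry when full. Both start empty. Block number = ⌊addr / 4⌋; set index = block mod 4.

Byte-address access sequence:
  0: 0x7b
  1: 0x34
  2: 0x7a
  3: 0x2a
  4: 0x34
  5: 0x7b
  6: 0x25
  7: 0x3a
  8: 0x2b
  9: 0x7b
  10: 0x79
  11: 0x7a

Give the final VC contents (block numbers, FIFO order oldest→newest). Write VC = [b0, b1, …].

VC = [14, 13, 10]

#0 0x7b→b30/s2 MISS; vc=[]
#1 0x34→b13/s1 MISS; vc=[]
#2 0x7a→b30/s2 L1-HIT; vc=[]
#3 0x2a→b10/s2 MISS; vc=[30]
#4 0x34→b13/s1 L1-HIT; vc=[30]
#5 0x7b→b30/s2 VC-HIT; vc=[10]
#6 0x25→b9/s1 MISS; vc=[10,13]
#7 0x3a→b14/s2 MISS; vc=[10,13,30]
#8 0x2b→b10/s2 VC-HIT; vc=[14,13,30]
#9 0x7b→b30/s2 VC-HIT; vc=[14,13,10]
#10 0x79→b30/s2 L1-HIT; vc=[14,13,10]
#11 0x7a→b30/s2 L1-HIT; vc=[14,13,10]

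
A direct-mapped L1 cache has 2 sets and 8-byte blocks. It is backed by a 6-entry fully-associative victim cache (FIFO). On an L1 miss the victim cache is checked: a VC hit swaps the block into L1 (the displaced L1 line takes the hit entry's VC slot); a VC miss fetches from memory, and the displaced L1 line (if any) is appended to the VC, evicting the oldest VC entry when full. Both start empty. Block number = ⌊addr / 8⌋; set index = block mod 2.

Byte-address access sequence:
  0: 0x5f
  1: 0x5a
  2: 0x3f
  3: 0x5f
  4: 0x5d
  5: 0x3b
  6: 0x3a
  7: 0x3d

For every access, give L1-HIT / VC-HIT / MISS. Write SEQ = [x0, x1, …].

SEQ = [MISS, L1-HIT, MISS, VC-HIT, L1-HIT, VC-HIT, L1-HIT, L1-HIT]

  [0] addr=0x5f blk=11 s=1: MISS | VC []
  [1] addr=0x5a blk=11 s=1: L1-HIT | VC []
  [2] addr=0x3f blk=7 s=1: MISS | VC [11]
  [3] addr=0x5f blk=11 s=1: VC-HIT | VC [7]
  [4] addr=0x5d blk=11 s=1: L1-HIT | VC [7]
  [5] addr=0x3b blk=7 s=1: VC-HIT | VC [11]
  [6] addr=0x3a blk=7 s=1: L1-HIT | VC [11]
  [7] addr=0x3d blk=7 s=1: L1-HIT | VC [11]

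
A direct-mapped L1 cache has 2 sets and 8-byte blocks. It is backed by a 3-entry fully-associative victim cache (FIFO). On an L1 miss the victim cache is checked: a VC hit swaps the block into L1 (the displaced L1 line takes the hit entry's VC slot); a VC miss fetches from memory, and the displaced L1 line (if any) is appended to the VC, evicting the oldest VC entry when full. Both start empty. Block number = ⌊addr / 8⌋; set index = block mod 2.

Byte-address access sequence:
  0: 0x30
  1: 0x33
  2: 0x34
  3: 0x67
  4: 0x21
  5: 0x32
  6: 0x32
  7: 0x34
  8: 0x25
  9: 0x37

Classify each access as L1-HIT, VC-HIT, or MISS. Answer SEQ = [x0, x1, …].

  [0] addr=0x30 blk=6 s=0: MISS | VC []
  [1] addr=0x33 blk=6 s=0: L1-HIT | VC []
  [2] addr=0x34 blk=6 s=0: L1-HIT | VC []
  [3] addr=0x67 blk=12 s=0: MISS | VC [6]
  [4] addr=0x21 blk=4 s=0: MISS | VC [6, 12]
  [5] addr=0x32 blk=6 s=0: VC-HIT | VC [4, 12]
  [6] addr=0x32 blk=6 s=0: L1-HIT | VC [4, 12]
  [7] addr=0x34 blk=6 s=0: L1-HIT | VC [4, 12]
  [8] addr=0x25 blk=4 s=0: VC-HIT | VC [6, 12]
  [9] addr=0x37 blk=6 s=0: VC-HIT | VC [4, 12]

SEQ = [MISS, L1-HIT, L1-HIT, MISS, MISS, VC-HIT, L1-HIT, L1-HIT, VC-HIT, VC-HIT]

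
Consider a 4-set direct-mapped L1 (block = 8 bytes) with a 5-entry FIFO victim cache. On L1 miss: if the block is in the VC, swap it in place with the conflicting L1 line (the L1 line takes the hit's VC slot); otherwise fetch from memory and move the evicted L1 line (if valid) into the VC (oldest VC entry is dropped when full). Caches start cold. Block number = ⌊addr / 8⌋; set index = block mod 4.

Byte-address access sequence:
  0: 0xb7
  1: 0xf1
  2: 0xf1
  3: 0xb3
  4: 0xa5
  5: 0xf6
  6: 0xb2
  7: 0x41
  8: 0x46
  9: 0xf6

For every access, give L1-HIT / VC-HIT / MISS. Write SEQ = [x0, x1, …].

SEQ = [MISS, MISS, L1-HIT, VC-HIT, MISS, VC-HIT, VC-HIT, MISS, L1-HIT, VC-HIT]

  [0] addr=0xb7 blk=22 s=2: MISS | VC []
  [1] addr=0xf1 blk=30 s=2: MISS | VC [22]
  [2] addr=0xf1 blk=30 s=2: L1-HIT | VC [22]
  [3] addr=0xb3 blk=22 s=2: VC-HIT | VC [30]
  [4] addr=0xa5 blk=20 s=0: MISS | VC [30]
  [5] addr=0xf6 blk=30 s=2: VC-HIT | VC [22]
  [6] addr=0xb2 blk=22 s=2: VC-HIT | VC [30]
  [7] addr=0x41 blk=8 s=0: MISS | VC [30, 20]
  [8] addr=0x46 blk=8 s=0: L1-HIT | VC [30, 20]
  [9] addr=0xf6 blk=30 s=2: VC-HIT | VC [22, 20]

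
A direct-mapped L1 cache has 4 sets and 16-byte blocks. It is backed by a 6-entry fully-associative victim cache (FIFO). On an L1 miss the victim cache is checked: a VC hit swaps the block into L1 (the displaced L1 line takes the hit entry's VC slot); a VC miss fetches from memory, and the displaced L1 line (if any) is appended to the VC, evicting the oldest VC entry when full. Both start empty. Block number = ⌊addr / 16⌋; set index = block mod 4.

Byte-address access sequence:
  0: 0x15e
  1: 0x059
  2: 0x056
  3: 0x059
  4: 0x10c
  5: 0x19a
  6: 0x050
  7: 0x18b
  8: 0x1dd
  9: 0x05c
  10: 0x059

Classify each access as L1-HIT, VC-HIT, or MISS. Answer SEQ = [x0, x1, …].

  [0] addr=0x15e blk=21 s=1: MISS | VC []
  [1] addr=0x59 blk=5 s=1: MISS | VC [21]
  [2] addr=0x56 blk=5 s=1: L1-HIT | VC [21]
  [3] addr=0x59 blk=5 s=1: L1-HIT | VC [21]
  [4] addr=0x10c blk=16 s=0: MISS | VC [21]
  [5] addr=0x19a blk=25 s=1: MISS | VC [21, 5]
  [6] addr=0x50 blk=5 s=1: VC-HIT | VC [21, 25]
  [7] addr=0x18b blk=24 s=0: MISS | VC [21, 25, 16]
  [8] addr=0x1dd blk=29 s=1: MISS | VC [21, 25, 16, 5]
  [9] addr=0x5c blk=5 s=1: VC-HIT | VC [21, 25, 16, 29]
  [10] addr=0x59 blk=5 s=1: L1-HIT | VC [21, 25, 16, 29]

SEQ = [MISS, MISS, L1-HIT, L1-HIT, MISS, MISS, VC-HIT, MISS, MISS, VC-HIT, L1-HIT]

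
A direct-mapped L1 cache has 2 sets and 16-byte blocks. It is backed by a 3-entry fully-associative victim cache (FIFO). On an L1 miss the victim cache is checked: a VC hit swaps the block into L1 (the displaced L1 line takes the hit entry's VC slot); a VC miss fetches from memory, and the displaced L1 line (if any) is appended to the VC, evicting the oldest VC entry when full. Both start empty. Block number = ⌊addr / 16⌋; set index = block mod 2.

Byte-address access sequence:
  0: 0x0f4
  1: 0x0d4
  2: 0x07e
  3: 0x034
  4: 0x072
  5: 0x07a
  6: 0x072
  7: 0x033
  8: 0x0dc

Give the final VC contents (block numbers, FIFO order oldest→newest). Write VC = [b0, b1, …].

#0 0xf4→b15/s1 MISS; vc=[]
#1 0xd4→b13/s1 MISS; vc=[15]
#2 0x7e→b7/s1 MISS; vc=[15,13]
#3 0x34→b3/s1 MISS; vc=[15,13,7]
#4 0x72→b7/s1 VC-HIT; vc=[15,13,3]
#5 0x7a→b7/s1 L1-HIT; vc=[15,13,3]
#6 0x72→b7/s1 L1-HIT; vc=[15,13,3]
#7 0x33→b3/s1 VC-HIT; vc=[15,13,7]
#8 0xdc→b13/s1 VC-HIT; vc=[15,3,7]

VC = [15, 3, 7]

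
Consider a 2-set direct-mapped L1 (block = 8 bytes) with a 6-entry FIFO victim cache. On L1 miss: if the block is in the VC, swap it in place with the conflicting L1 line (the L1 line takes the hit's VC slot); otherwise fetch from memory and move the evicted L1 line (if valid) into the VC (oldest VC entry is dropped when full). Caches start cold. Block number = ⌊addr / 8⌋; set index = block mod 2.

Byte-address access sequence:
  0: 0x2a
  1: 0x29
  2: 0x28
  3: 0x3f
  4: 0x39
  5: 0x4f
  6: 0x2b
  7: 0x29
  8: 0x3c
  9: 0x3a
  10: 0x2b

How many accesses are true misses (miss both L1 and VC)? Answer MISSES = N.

MISSES = 3

#0 0x2a→b5/s1 MISS; vc=[]
#1 0x29→b5/s1 L1-HIT; vc=[]
#2 0x28→b5/s1 L1-HIT; vc=[]
#3 0x3f→b7/s1 MISS; vc=[5]
#4 0x39→b7/s1 L1-HIT; vc=[5]
#5 0x4f→b9/s1 MISS; vc=[5,7]
#6 0x2b→b5/s1 VC-HIT; vc=[9,7]
#7 0x29→b5/s1 L1-HIT; vc=[9,7]
#8 0x3c→b7/s1 VC-HIT; vc=[9,5]
#9 0x3a→b7/s1 L1-HIT; vc=[9,5]
#10 0x2b→b5/s1 VC-HIT; vc=[9,7]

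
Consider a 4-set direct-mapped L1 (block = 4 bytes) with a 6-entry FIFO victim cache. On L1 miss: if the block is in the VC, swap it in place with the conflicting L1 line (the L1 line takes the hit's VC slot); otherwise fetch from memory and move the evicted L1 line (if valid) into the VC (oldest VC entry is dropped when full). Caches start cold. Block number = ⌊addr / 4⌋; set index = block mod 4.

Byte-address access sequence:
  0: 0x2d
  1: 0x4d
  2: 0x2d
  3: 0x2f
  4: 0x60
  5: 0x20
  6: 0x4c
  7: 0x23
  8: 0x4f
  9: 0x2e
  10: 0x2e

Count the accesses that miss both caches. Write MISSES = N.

  [0] addr=0x2d blk=11 s=3: MISS | VC []
  [1] addr=0x4d blk=19 s=3: MISS | VC [11]
  [2] addr=0x2d blk=11 s=3: VC-HIT | VC [19]
  [3] addr=0x2f blk=11 s=3: L1-HIT | VC [19]
  [4] addr=0x60 blk=24 s=0: MISS | VC [19]
  [5] addr=0x20 blk=8 s=0: MISS | VC [19, 24]
  [6] addr=0x4c blk=19 s=3: VC-HIT | VC [11, 24]
  [7] addr=0x23 blk=8 s=0: L1-HIT | VC [11, 24]
  [8] addr=0x4f blk=19 s=3: L1-HIT | VC [11, 24]
  [9] addr=0x2e blk=11 s=3: VC-HIT | VC [19, 24]
  [10] addr=0x2e blk=11 s=3: L1-HIT | VC [19, 24]

MISSES = 4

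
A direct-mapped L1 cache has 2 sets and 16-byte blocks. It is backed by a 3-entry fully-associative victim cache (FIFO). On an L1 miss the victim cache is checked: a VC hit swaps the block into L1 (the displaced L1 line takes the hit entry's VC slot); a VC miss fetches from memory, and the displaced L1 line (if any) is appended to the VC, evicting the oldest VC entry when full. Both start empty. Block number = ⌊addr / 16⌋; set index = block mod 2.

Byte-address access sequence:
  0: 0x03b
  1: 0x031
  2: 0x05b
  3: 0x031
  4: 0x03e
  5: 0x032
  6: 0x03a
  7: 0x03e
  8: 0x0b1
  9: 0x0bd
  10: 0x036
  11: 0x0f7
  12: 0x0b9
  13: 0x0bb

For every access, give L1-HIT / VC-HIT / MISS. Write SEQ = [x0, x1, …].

  [0] addr=0x3b blk=3 s=1: MISS | VC []
  [1] addr=0x31 blk=3 s=1: L1-HIT | VC []
  [2] addr=0x5b blk=5 s=1: MISS | VC [3]
  [3] addr=0x31 blk=3 s=1: VC-HIT | VC [5]
  [4] addr=0x3e blk=3 s=1: L1-HIT | VC [5]
  [5] addr=0x32 blk=3 s=1: L1-HIT | VC [5]
  [6] addr=0x3a blk=3 s=1: L1-HIT | VC [5]
  [7] addr=0x3e blk=3 s=1: L1-HIT | VC [5]
  [8] addr=0xb1 blk=11 s=1: MISS | VC [5, 3]
  [9] addr=0xbd blk=11 s=1: L1-HIT | VC [5, 3]
  [10] addr=0x36 blk=3 s=1: VC-HIT | VC [5, 11]
  [11] addr=0xf7 blk=15 s=1: MISS | VC [5, 11, 3]
  [12] addr=0xb9 blk=11 s=1: VC-HIT | VC [5, 15, 3]
  [13] addr=0xbb blk=11 s=1: L1-HIT | VC [5, 15, 3]

SEQ = [MISS, L1-HIT, MISS, VC-HIT, L1-HIT, L1-HIT, L1-HIT, L1-HIT, MISS, L1-HIT, VC-HIT, MISS, VC-HIT, L1-HIT]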